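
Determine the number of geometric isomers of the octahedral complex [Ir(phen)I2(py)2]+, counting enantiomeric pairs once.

Each phen is bidentate and must span two cis positions.
Working through the distinct placements yields 3 geometric isomers: I trans, py cis; I cis, py trans; I cis, py cis (chiral).

3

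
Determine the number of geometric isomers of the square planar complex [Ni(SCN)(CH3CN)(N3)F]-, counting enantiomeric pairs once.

A square has two trans pairs of vertices; adjacent vertices are cis.
The distinct arrangements are (3 in all): (CH3CN/N3 trans, F/SCN trans); (CH3CN/SCN trans, F/N3 trans); (CH3CN/F trans, N3/SCN trans).

3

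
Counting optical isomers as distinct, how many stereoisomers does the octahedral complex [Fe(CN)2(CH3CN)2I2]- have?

The distinct arrangements are (5 in all): CN trans, CH3CN trans, I trans; CN cis, CH3CN trans, I cis; CN cis, CH3CN cis, I trans; CN cis, CH3CN cis, I cis (chiral); CN trans, CH3CN cis, I cis.
One of these lacks any improper symmetry element and so occurs as an enantiomeric pair, giving 5 + 1 = 6 stereoisomers in total.

6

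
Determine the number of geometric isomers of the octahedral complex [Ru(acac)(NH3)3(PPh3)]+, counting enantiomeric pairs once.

2

In an octahedral complex each vertex has one trans partner and four cis neighbours.
Each acac is bidentate and must span two cis positions.
There are 2 geometric isomers: NH3 mer; NH3 fac.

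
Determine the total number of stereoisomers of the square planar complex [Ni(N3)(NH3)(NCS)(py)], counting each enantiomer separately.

A square has two trans pairs of vertices; adjacent vertices are cis.
There are 3 geometric isomers: (N3/NH3 trans, NCS/py trans); (N3/py trans, NCS/NH3 trans); (N3/NCS trans, NH3/py trans).
Each arrangement has an internal mirror plane or centre of symmetry, so none is chiral.

3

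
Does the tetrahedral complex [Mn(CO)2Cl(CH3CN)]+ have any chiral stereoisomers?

no

In a tetrahedral complex all four positions are equivalent and every pair of ligands is adjacent — there is no cis/trans distinction.
Only one geometric arrangement is possible.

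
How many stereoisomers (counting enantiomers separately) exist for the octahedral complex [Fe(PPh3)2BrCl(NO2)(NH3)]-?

15

The six octahedral sites form three mutually perpendicular trans pairs.
Exhaustive case analysis gives 9 geometric isomers.
Of these, 6 lack any improper symmetry element and so occur as enantiomeric pairs, giving 9 + 6 = 15 stereoisomers in total.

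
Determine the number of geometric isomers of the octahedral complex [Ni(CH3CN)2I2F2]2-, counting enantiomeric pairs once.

An octahedron has six vertices in three trans pairs; every non-trans pair is cis.
There are 5 geometric isomers: CH3CN trans, I trans, F trans; CH3CN trans, I cis, F cis; CH3CN cis, I trans, F cis; CH3CN cis, I cis, F cis (chiral); CH3CN cis, I cis, F trans.

5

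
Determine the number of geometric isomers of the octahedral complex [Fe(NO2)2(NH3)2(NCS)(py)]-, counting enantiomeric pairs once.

An octahedron has six vertices in three trans pairs; every non-trans pair is cis.
There are 6 geometric isomers: NO2 cis, NH3 cis (3 arrangements, 2 chiral); NO2 trans, NH3 cis; NO2 cis, NH3 trans; NO2 trans, NH3 trans.

6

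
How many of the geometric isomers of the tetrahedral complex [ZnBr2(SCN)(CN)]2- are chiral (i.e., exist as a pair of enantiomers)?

0

All four vertices of a tetrahedron are equivalent and mutually adjacent, so cis/trans isomerism cannot arise.
Only one geometric arrangement is possible.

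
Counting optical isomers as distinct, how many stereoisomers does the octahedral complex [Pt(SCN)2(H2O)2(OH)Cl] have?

An octahedron has six vertices in three trans pairs; every non-trans pair is cis.
Working through the distinct placements yields 6 geometric isomers: SCN trans, H2O cis; SCN cis, H2O cis (3 arrangements, 2 chiral); SCN trans, H2O trans; SCN cis, H2O trans.
Of these, 2 lack any improper symmetry element and so occur as enantiomeric pairs, giving 6 + 2 = 8 stereoisomers in total.

8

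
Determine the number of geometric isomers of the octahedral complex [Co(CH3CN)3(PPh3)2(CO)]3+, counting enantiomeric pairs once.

3

An octahedron has six vertices in three trans pairs; every non-trans pair is cis.
Working through the distinct placements yields 3 geometric isomers: CH3CN mer, PPh3 trans; CH3CN mer, PPh3 cis; CH3CN fac, PPh3 cis.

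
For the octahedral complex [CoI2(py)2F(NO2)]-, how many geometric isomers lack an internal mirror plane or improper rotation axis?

2

An octahedron has six vertices in three trans pairs; every non-trans pair is cis.
There are 6 geometric isomers: I cis, py trans; I cis, py cis (3 arrangements, 2 chiral); I trans, py trans; I trans, py cis.
Of these, 2 lack any improper symmetry element and so occur as enantiomeric pairs, giving 6 + 2 = 8 stereoisomers in total.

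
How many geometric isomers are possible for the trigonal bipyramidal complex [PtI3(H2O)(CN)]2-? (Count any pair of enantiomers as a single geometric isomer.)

In a trigonal bipyramid the two axial positions differ from the three equatorial ones.
Systematic placement gives 4 geometric isomers: H2O axial, CN axial; H2O equatorial, CN axial; H2O axial, CN equatorial; H2O equatorial, CN equatorial.

4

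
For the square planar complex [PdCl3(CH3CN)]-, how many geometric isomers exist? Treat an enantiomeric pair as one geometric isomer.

1

In a square planar complex each vertex has one trans partner and two cis neighbours.
Only one geometric arrangement is possible.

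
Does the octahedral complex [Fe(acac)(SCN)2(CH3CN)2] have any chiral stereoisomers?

yes

In an octahedral complex each vertex has one trans partner and four cis neighbours.
Each acac is bidentate and must span two cis positions.
The distinct arrangements are (3 in all): SCN cis, CH3CN trans; SCN cis, CH3CN cis (chiral); SCN trans, CH3CN cis.
One of these lacks any improper symmetry element and so occurs as an enantiomeric pair, giving 3 + 1 = 4 stereoisomers in total.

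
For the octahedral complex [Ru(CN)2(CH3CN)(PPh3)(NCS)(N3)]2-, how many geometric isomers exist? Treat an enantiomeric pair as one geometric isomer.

9

The six octahedral sites form three mutually perpendicular trans pairs.
Placing the ligands in turn and identifying arrangements related by rotation or reflection leaves 9 distinct geometric isomers.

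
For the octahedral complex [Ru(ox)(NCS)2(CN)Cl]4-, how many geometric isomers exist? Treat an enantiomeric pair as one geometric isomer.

4

Each ox is bidentate and must span two cis positions.
Working through the distinct placements yields 4 geometric isomers: NCS cis (3 arrangements, 2 chiral); NCS trans.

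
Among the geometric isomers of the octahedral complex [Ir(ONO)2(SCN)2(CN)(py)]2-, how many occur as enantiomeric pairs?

An octahedron has six vertices in three trans pairs; every non-trans pair is cis.
Working through the distinct placements yields 6 geometric isomers: ONO cis, SCN cis (3 arrangements, 2 chiral); ONO cis, SCN trans; ONO trans, SCN cis; ONO trans, SCN trans.
Of these, 2 lack any improper symmetry element and so occur as enantiomeric pairs, giving 6 + 2 = 8 stereoisomers in total.

2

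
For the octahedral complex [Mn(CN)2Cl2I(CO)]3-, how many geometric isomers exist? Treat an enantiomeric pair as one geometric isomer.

6

In an octahedral complex each vertex has one trans partner and four cis neighbours.
The distinct arrangements are (6 in all): CN trans, Cl cis; CN trans, Cl trans; CN cis, Cl cis (3 arrangements, 2 chiral); CN cis, Cl trans.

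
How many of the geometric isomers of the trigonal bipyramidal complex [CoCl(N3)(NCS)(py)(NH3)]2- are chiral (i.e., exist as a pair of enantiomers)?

A trigonal bipyramid has two axial and three equatorial sites, which are chemically inequivalent.
Placing the ligands in turn and identifying arrangements related by rotation or reflection leaves 10 distinct geometric isomers.
Of these, 10 lack any improper symmetry element and so occur as enantiomeric pairs, giving 10 + 10 = 20 stereoisomers in total.

10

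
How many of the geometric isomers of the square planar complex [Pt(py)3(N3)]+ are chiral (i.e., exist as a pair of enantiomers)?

Only one geometric arrangement is possible.

0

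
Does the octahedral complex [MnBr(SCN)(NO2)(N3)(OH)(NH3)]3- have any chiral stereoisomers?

An octahedron has six vertices in three trans pairs; every non-trans pair is cis.
Placing the ligands in turn and identifying arrangements related by rotation or reflection leaves 15 distinct geometric isomers.
Of these, 15 lack any improper symmetry element and so occur as enantiomeric pairs, giving 15 + 15 = 30 stereoisomers in total.

yes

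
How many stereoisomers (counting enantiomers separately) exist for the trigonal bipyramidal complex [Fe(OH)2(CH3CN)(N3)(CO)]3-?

10

A trigonal bipyramid has two axial and three equatorial sites, which are chemically inequivalent.
Systematic enumeration (placing each ligand type in turn and discarding arrangements equivalent by rotation or reflection) gives 7 geometric isomers.
Of these, 3 lack any improper symmetry element and so occur as enantiomeric pairs, giving 7 + 3 = 10 stereoisomers in total.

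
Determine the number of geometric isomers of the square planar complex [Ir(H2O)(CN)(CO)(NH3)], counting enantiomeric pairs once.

3

A square has two trans pairs of vertices; adjacent vertices are cis.
Systematic placement gives 3 geometric isomers: (CN/H2O trans, CO/NH3 trans); (CN/NH3 trans, CO/H2O trans); (CN/CO trans, H2O/NH3 trans).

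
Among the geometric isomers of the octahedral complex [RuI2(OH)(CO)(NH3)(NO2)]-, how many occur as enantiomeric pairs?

An octahedron has six vertices in three trans pairs; every non-trans pair is cis.
Exhaustive case analysis gives 9 geometric isomers.
Of these, 6 lack any improper symmetry element and so occur as enantiomeric pairs, giving 9 + 6 = 15 stereoisomers in total.

6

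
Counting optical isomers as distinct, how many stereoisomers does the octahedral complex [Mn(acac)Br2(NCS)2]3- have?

4

In an octahedral complex each vertex has one trans partner and four cis neighbours.
Each acac is bidentate and must span two cis positions.
Working through the distinct placements yields 3 geometric isomers: Br trans, NCS cis; Br cis, NCS cis (chiral); Br cis, NCS trans.
One of these lacks any improper symmetry element and so occurs as an enantiomeric pair, giving 3 + 1 = 4 stereoisomers in total.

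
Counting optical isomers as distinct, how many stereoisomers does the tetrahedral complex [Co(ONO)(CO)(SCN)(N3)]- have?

2

All four vertices of a tetrahedron are equivalent and mutually adjacent, so cis/trans isomerism cannot arise.
Only one geometric arrangement is possible; it has no improper symmetry element, so it exists as a pair of enantiomers (2 stereoisomers).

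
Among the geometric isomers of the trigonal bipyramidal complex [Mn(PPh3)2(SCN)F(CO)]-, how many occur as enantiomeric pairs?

3

In a trigonal bipyramid the two axial positions differ from the three equatorial ones.
Exhaustive case analysis gives 7 geometric isomers.
Of these, 3 lack any improper symmetry element and so occur as enantiomeric pairs, giving 7 + 3 = 10 stereoisomers in total.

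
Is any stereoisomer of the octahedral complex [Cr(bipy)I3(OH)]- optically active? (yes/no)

An octahedron has six vertices in three trans pairs; every non-trans pair is cis.
Each bipy is bidentate and must span two cis positions.
Systematic placement gives 2 geometric isomers: I mer; I fac.
Each arrangement has an internal mirror plane or centre of symmetry, so none is chiral.

no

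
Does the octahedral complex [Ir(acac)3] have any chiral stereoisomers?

yes

An octahedron has six vertices in three trans pairs; every non-trans pair is cis.
Each acac is bidentate and must span two cis positions.
Only one geometric arrangement is possible; it has no improper symmetry element, so it exists as a pair of enantiomers (2 stereoisomers).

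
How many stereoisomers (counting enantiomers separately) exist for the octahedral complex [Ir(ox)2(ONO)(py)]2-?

3

The six octahedral sites form three mutually perpendicular trans pairs.
Each ox is bidentate and must span two cis positions.
Working through the distinct placements yields 2 geometric isomers: ONO and py mutually cis (chiral); ONO and py mutually trans.
One of these lacks any improper symmetry element and so occurs as an enantiomeric pair, giving 2 + 1 = 3 stereoisomers in total.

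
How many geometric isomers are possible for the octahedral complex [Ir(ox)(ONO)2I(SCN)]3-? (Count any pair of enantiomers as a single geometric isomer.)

4

In an octahedral complex each vertex has one trans partner and four cis neighbours.
Each ox is bidentate and must span two cis positions.
There are 4 geometric isomers: ONO cis (3 arrangements, 2 chiral); ONO trans.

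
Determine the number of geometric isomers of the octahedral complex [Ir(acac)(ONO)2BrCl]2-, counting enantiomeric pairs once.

4

The six octahedral sites form three mutually perpendicular trans pairs.
Each acac is bidentate and must span two cis positions.
There are 4 geometric isomers: ONO cis (3 arrangements, 2 chiral); ONO trans.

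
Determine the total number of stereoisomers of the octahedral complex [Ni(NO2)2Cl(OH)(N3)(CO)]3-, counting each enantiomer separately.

15

In an octahedral complex each vertex has one trans partner and four cis neighbours.
Systematic enumeration (placing each ligand type in turn and discarding arrangements equivalent by rotation or reflection) gives 9 geometric isomers.
Of these, 6 lack any improper symmetry element and so occur as enantiomeric pairs, giving 9 + 6 = 15 stereoisomers in total.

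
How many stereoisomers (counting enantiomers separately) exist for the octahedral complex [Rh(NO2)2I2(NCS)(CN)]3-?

Systematic placement gives 6 geometric isomers: NO2 trans, I cis; NO2 cis, I cis (3 arrangements, 2 chiral); NO2 trans, I trans; NO2 cis, I trans.
Of these, 2 lack any improper symmetry element and so occur as enantiomeric pairs, giving 6 + 2 = 8 stereoisomers in total.

8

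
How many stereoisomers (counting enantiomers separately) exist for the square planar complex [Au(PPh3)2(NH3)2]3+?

In a square planar complex each vertex has one trans partner and two cis neighbours.
Working through the distinct placements yields 2 geometric isomers: PPh3 cis; PPh3 trans.
Each arrangement has an internal mirror plane or centre of symmetry, so none is chiral.

2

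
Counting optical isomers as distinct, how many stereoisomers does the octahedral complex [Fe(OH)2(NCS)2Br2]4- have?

6

In an octahedral complex each vertex has one trans partner and four cis neighbours.
The distinct arrangements are (5 in all): OH trans, NCS trans, Br trans; OH cis, NCS cis, Br trans; OH trans, NCS cis, Br cis; OH cis, NCS cis, Br cis (chiral); OH cis, NCS trans, Br cis.
One of these lacks any improper symmetry element and so occurs as an enantiomeric pair, giving 5 + 1 = 6 stereoisomers in total.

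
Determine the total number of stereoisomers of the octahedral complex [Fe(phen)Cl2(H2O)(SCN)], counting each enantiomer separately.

6

An octahedron has six vertices in three trans pairs; every non-trans pair is cis.
Each phen is bidentate and must span two cis positions.
Systematic placement gives 4 geometric isomers: Cl trans; Cl cis (3 arrangements, 2 chiral).
Of these, 2 lack any improper symmetry element and so occur as enantiomeric pairs, giving 4 + 2 = 6 stereoisomers in total.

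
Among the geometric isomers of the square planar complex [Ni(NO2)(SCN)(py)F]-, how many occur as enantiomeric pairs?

In a square planar complex each vertex has one trans partner and two cis neighbours.
There are 3 geometric isomers: (F/SCN trans, NO2/py trans); (F/py trans, NO2/SCN trans); (F/NO2 trans, SCN/py trans).
Each arrangement has an internal mirror plane or centre of symmetry, so none is chiral.

0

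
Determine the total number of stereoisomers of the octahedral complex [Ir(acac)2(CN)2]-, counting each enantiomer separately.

3

Each acac is bidentate and must span two cis positions.
There are 2 geometric isomers: CN trans; CN cis (chiral).
One of these lacks any improper symmetry element and so occurs as an enantiomeric pair, giving 2 + 1 = 3 stereoisomers in total.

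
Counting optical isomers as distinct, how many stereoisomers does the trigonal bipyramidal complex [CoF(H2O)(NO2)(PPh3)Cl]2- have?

20

In a trigonal bipyramid the two axial positions differ from the three equatorial ones.
Placing the ligands in turn and identifying arrangements related by rotation or reflection leaves 10 distinct geometric isomers.
Of these, 10 lack any improper symmetry element and so occur as enantiomeric pairs, giving 10 + 10 = 20 stereoisomers in total.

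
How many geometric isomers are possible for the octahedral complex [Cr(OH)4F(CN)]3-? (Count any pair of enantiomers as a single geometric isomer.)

In an octahedral complex each vertex has one trans partner and four cis neighbours.
Working through the distinct placements yields 2 geometric isomers: F and CN mutually trans; F and CN mutually cis.

2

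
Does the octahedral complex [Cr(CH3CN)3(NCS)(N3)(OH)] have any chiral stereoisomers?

Systematic placement gives 4 geometric isomers: CH3CN mer (3 arrangements); CH3CN fac (chiral).
One of these lacks any improper symmetry element and so occurs as an enantiomeric pair, giving 4 + 1 = 5 stereoisomers in total.

yes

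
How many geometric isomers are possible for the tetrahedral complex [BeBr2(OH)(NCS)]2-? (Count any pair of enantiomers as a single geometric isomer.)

Only one geometric arrangement is possible.

1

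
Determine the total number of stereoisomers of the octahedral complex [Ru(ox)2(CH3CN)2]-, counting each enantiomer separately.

3

The six octahedral sites form three mutually perpendicular trans pairs.
Each ox is bidentate and must span two cis positions.
Working through the distinct placements yields 2 geometric isomers: CH3CN trans; CH3CN cis (chiral).
One of these lacks any improper symmetry element and so occurs as an enantiomeric pair, giving 2 + 1 = 3 stereoisomers in total.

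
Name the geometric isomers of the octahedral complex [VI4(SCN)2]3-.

Systematic placement gives 2 geometric isomers: SCN trans; SCN cis.

cis and trans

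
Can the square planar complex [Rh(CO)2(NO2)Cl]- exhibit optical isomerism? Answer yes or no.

no

Systematic placement gives 2 geometric isomers: CO cis; CO trans.
Each arrangement has an internal mirror plane or centre of symmetry, so none is chiral.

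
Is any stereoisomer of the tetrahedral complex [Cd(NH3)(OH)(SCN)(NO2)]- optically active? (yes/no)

In a tetrahedral complex all four positions are equivalent and every pair of ligands is adjacent — there is no cis/trans distinction.
Only one geometric arrangement is possible; it has no improper symmetry element, so it exists as a pair of enantiomers (2 stereoisomers).

yes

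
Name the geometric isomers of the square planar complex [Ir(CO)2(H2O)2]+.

cis and trans

A square has two trans pairs of vertices; adjacent vertices are cis.
The distinct arrangements are (2 in all): CO cis; CO trans.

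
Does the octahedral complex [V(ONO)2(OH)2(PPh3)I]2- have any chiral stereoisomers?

yes

An octahedron has six vertices in three trans pairs; every non-trans pair is cis.
There are 6 geometric isomers: ONO cis, OH cis (3 arrangements, 2 chiral); ONO trans, OH cis; ONO cis, OH trans; ONO trans, OH trans.
Of these, 2 lack any improper symmetry element and so occur as enantiomeric pairs, giving 6 + 2 = 8 stereoisomers in total.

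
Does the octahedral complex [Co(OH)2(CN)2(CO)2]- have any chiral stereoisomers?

An octahedron has six vertices in three trans pairs; every non-trans pair is cis.
The distinct arrangements are (5 in all): OH trans, CN trans, CO trans; OH cis, CN trans, CO cis; OH trans, CN cis, CO cis; OH cis, CN cis, CO cis (chiral); OH cis, CN cis, CO trans.
One of these lacks any improper symmetry element and so occurs as an enantiomeric pair, giving 5 + 1 = 6 stereoisomers in total.

yes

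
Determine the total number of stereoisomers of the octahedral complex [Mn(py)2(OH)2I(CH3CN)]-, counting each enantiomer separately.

8

An octahedron has six vertices in three trans pairs; every non-trans pair is cis.
Working through the distinct placements yields 6 geometric isomers: py trans, OH trans; py cis, OH cis (3 arrangements, 2 chiral); py trans, OH cis; py cis, OH trans.
Of these, 2 lack any improper symmetry element and so occur as enantiomeric pairs, giving 6 + 2 = 8 stereoisomers in total.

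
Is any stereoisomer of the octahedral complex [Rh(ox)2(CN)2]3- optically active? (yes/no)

An octahedron has six vertices in three trans pairs; every non-trans pair is cis.
Each ox is bidentate and must span two cis positions.
There are 2 geometric isomers: CN trans; CN cis (chiral).
One of these lacks any improper symmetry element and so occurs as an enantiomeric pair, giving 2 + 1 = 3 stereoisomers in total.

yes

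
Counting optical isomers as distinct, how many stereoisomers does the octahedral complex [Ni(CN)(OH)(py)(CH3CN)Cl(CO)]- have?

An octahedron has six vertices in three trans pairs; every non-trans pair is cis.
Systematic enumeration (placing each ligand type in turn and discarding arrangements equivalent by rotation or reflection) gives 15 geometric isomers.
Of these, 15 lack any improper symmetry element and so occur as enantiomeric pairs, giving 15 + 15 = 30 stereoisomers in total.

30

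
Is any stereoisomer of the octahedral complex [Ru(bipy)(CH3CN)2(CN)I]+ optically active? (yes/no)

An octahedron has six vertices in three trans pairs; every non-trans pair is cis.
Each bipy is bidentate and must span two cis positions.
Systematic placement gives 4 geometric isomers: CH3CN trans; CH3CN cis (3 arrangements, 2 chiral).
Of these, 2 lack any improper symmetry element and so occur as enantiomeric pairs, giving 4 + 2 = 6 stereoisomers in total.

yes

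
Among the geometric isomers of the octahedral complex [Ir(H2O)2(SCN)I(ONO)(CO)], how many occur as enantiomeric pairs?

The six octahedral sites form three mutually perpendicular trans pairs.
Systematic enumeration (placing each ligand type in turn and discarding arrangements equivalent by rotation or reflection) gives 9 geometric isomers.
Of these, 6 lack any improper symmetry element and so occur as enantiomeric pairs, giving 9 + 6 = 15 stereoisomers in total.

6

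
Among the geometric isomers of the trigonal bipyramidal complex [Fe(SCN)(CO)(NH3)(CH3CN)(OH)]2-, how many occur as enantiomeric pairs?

10

A trigonal bipyramid has two axial and three equatorial sites, which are chemically inequivalent.
Placing the ligands in turn and identifying arrangements related by rotation or reflection leaves 10 distinct geometric isomers.
Of these, 10 lack any improper symmetry element and so occur as enantiomeric pairs, giving 10 + 10 = 20 stereoisomers in total.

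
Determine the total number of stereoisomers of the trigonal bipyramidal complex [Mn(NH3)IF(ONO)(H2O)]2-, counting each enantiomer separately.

20

In a trigonal bipyramid the two axial positions differ from the three equatorial ones.
Systematic enumeration (placing each ligand type in turn and discarding arrangements equivalent by rotation or reflection) gives 10 geometric isomers.
Of these, 10 lack any improper symmetry element and so occur as enantiomeric pairs, giving 10 + 10 = 20 stereoisomers in total.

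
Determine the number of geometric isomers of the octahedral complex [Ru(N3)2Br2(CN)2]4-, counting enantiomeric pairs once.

An octahedron has six vertices in three trans pairs; every non-trans pair is cis.
The distinct arrangements are (5 in all): N3 trans, Br trans, CN trans; N3 cis, Br trans, CN cis; N3 trans, Br cis, CN cis; N3 cis, Br cis, CN cis (chiral); N3 cis, Br cis, CN trans.

5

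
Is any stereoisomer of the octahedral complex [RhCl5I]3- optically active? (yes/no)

no

The six octahedral sites form three mutually perpendicular trans pairs.
Only one geometric arrangement is possible.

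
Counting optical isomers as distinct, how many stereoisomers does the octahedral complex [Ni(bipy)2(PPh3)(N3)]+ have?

3

The six octahedral sites form three mutually perpendicular trans pairs.
Each bipy is bidentate and must span two cis positions.
Working through the distinct placements yields 2 geometric isomers: PPh3 and N3 mutually trans; PPh3 and N3 mutually cis (chiral).
One of these lacks any improper symmetry element and so occurs as an enantiomeric pair, giving 2 + 1 = 3 stereoisomers in total.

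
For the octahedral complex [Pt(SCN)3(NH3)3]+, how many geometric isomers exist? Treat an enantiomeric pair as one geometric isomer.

In an octahedral complex each vertex has one trans partner and four cis neighbours.
The distinct arrangements are (2 in all): SCN mer; SCN fac.

2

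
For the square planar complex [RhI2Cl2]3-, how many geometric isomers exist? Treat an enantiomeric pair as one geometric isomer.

Working through the distinct placements yields 2 geometric isomers: I cis; I trans.

2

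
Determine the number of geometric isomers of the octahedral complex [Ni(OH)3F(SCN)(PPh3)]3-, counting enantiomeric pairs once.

The distinct arrangements are (4 in all): OH mer (3 arrangements); OH fac (chiral).

4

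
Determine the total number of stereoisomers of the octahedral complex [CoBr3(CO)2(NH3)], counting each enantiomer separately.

Working through the distinct placements yields 3 geometric isomers: Br mer, CO cis; Br mer, CO trans; Br fac, CO cis.
Each arrangement has an internal mirror plane or centre of symmetry, so none is chiral.

3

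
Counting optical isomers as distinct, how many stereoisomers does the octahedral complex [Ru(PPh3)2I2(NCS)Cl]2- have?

In an octahedral complex each vertex has one trans partner and four cis neighbours.
Systematic placement gives 6 geometric isomers: PPh3 trans, I cis; PPh3 cis, I cis (3 arrangements, 2 chiral); PPh3 trans, I trans; PPh3 cis, I trans.
Of these, 2 lack any improper symmetry element and so occur as enantiomeric pairs, giving 6 + 2 = 8 stereoisomers in total.

8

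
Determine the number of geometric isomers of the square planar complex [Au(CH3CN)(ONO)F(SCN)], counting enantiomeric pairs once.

In a square planar complex each vertex has one trans partner and two cis neighbours.
The distinct arrangements are (3 in all): (CH3CN/ONO trans, F/SCN trans); (CH3CN/SCN trans, F/ONO trans); (CH3CN/F trans, ONO/SCN trans).

3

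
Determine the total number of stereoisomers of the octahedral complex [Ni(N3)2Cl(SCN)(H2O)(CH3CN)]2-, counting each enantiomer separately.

Placing the ligands in turn and identifying arrangements related by rotation or reflection leaves 9 distinct geometric isomers.
Of these, 6 lack any improper symmetry element and so occur as enantiomeric pairs, giving 9 + 6 = 15 stereoisomers in total.

15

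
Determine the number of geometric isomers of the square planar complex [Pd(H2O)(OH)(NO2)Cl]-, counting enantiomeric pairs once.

In a square planar complex each vertex has one trans partner and two cis neighbours.
Working through the distinct placements yields 3 geometric isomers: (Cl/NO2 trans, H2O/OH trans); (Cl/OH trans, H2O/NO2 trans); (Cl/H2O trans, NO2/OH trans).

3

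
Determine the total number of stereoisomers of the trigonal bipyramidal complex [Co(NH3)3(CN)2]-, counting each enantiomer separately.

A trigonal bipyramid has two axial and three equatorial sites, which are chemically inequivalent.
The distinct arrangements are (3 in all): CN both axial; CN one axial, one equatorial; CN both equatorial.
Each arrangement has an internal mirror plane or centre of symmetry, so none is chiral.

3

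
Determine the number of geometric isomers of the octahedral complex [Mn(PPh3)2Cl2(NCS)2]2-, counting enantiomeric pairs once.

An octahedron has six vertices in three trans pairs; every non-trans pair is cis.
The distinct arrangements are (5 in all): PPh3 trans, Cl trans, NCS trans; PPh3 cis, Cl trans, NCS cis; PPh3 trans, Cl cis, NCS cis; PPh3 cis, Cl cis, NCS cis (chiral); PPh3 cis, Cl cis, NCS trans.

5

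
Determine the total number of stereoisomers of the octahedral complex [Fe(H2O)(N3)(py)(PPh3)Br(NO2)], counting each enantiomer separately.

An octahedron has six vertices in three trans pairs; every non-trans pair is cis.
Placing the ligands in turn and identifying arrangements related by rotation or reflection leaves 15 distinct geometric isomers.
Of these, 15 lack any improper symmetry element and so occur as enantiomeric pairs, giving 15 + 15 = 30 stereoisomers in total.

30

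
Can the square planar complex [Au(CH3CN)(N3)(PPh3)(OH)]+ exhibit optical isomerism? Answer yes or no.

no

A square has two trans pairs of vertices; adjacent vertices are cis.
Systematic placement gives 3 geometric isomers: (CH3CN/OH trans, N3/PPh3 trans); (CH3CN/PPh3 trans, N3/OH trans); (CH3CN/N3 trans, OH/PPh3 trans).
Each arrangement has an internal mirror plane or centre of symmetry, so none is chiral.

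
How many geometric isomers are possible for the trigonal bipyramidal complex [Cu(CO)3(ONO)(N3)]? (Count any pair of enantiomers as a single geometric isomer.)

A trigonal bipyramid has two axial and three equatorial sites, which are chemically inequivalent.
Systematic placement gives 4 geometric isomers: ONO equatorial, N3 equatorial; ONO equatorial, N3 axial; ONO axial, N3 equatorial; ONO axial, N3 axial.

4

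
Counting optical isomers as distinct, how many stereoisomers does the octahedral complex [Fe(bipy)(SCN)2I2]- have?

Each bipy is bidentate and must span two cis positions.
Systematic placement gives 3 geometric isomers: SCN cis, I trans; SCN cis, I cis (chiral); SCN trans, I cis.
One of these lacks any improper symmetry element and so occurs as an enantiomeric pair, giving 3 + 1 = 4 stereoisomers in total.

4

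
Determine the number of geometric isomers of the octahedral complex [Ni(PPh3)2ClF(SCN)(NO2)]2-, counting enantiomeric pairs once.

9

An octahedron has six vertices in three trans pairs; every non-trans pair is cis.
Systematic enumeration (placing each ligand type in turn and discarding arrangements equivalent by rotation or reflection) gives 9 geometric isomers.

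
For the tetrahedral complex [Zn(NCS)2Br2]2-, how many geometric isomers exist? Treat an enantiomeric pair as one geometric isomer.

All four vertices of a tetrahedron are equivalent and mutually adjacent, so cis/trans isomerism cannot arise.
Only one geometric arrangement is possible.

1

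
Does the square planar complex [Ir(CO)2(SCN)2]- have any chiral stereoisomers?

no

There are 2 geometric isomers: CO cis; CO trans.
Each arrangement has an internal mirror plane or centre of symmetry, so none is chiral.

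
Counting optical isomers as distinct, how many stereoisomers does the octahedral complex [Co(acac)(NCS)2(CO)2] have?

4

In an octahedral complex each vertex has one trans partner and four cis neighbours.
Each acac is bidentate and must span two cis positions.
Working through the distinct placements yields 3 geometric isomers: NCS cis, CO trans; NCS cis, CO cis (chiral); NCS trans, CO cis.
One of these lacks any improper symmetry element and so occurs as an enantiomeric pair, giving 3 + 1 = 4 stereoisomers in total.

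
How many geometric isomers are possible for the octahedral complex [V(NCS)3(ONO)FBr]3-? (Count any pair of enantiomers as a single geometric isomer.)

Systematic placement gives 4 geometric isomers: NCS mer (3 arrangements); NCS fac (chiral).

4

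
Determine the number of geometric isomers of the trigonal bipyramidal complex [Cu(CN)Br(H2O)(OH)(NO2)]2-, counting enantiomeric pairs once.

10

Placing the ligands in turn and identifying arrangements related by rotation or reflection leaves 10 distinct geometric isomers.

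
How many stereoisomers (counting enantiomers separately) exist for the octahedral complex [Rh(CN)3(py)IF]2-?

5

The six octahedral sites form three mutually perpendicular trans pairs.
Working through the distinct placements yields 4 geometric isomers: CN mer (3 arrangements); CN fac (chiral).
One of these lacks any improper symmetry element and so occurs as an enantiomeric pair, giving 4 + 1 = 5 stereoisomers in total.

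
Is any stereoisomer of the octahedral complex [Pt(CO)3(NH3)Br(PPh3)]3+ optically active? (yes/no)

An octahedron has six vertices in three trans pairs; every non-trans pair is cis.
The distinct arrangements are (4 in all): CO mer (3 arrangements); CO fac (chiral).
One of these lacks any improper symmetry element and so occurs as an enantiomeric pair, giving 4 + 1 = 5 stereoisomers in total.

yes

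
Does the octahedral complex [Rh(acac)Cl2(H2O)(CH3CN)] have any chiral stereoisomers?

Each acac is bidentate and must span two cis positions.
Systematic placement gives 4 geometric isomers: Cl cis (3 arrangements, 2 chiral); Cl trans.
Of these, 2 lack any improper symmetry element and so occur as enantiomeric pairs, giving 4 + 2 = 6 stereoisomers in total.

yes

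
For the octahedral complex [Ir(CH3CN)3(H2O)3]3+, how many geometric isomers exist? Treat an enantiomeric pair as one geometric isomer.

Systematic placement gives 2 geometric isomers: CH3CN mer; CH3CN fac.

2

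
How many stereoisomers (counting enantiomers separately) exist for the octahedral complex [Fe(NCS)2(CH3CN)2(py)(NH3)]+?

8

In an octahedral complex each vertex has one trans partner and four cis neighbours.
There are 6 geometric isomers: NCS trans, CH3CN trans; NCS cis, CH3CN trans; NCS cis, CH3CN cis (3 arrangements, 2 chiral); NCS trans, CH3CN cis.
Of these, 2 lack any improper symmetry element and so occur as enantiomeric pairs, giving 6 + 2 = 8 stereoisomers in total.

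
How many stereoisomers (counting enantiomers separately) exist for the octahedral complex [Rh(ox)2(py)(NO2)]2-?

3

An octahedron has six vertices in three trans pairs; every non-trans pair is cis.
Each ox is bidentate and must span two cis positions.
Systematic placement gives 2 geometric isomers: py and NO2 mutually cis (chiral); py and NO2 mutually trans.
One of these lacks any improper symmetry element and so occurs as an enantiomeric pair, giving 2 + 1 = 3 stereoisomers in total.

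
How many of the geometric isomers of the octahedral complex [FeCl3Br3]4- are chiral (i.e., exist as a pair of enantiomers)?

In an octahedral complex each vertex has one trans partner and four cis neighbours.
Systematic placement gives 2 geometric isomers: Cl mer; Cl fac.
Each arrangement has an internal mirror plane or centre of symmetry, so none is chiral.

0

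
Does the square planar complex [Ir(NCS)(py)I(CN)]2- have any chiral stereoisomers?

no

Working through the distinct placements yields 3 geometric isomers: (CN/NCS trans, I/py trans); (CN/py trans, I/NCS trans); (CN/I trans, NCS/py trans).
Each arrangement has an internal mirror plane or centre of symmetry, so none is chiral.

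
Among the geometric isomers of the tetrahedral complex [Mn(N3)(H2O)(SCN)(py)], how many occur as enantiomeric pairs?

1

In a tetrahedral complex all four positions are equivalent and every pair of ligands is adjacent — there is no cis/trans distinction.
Only one geometric arrangement is possible; it has no improper symmetry element, so it exists as a pair of enantiomers (2 stereoisomers).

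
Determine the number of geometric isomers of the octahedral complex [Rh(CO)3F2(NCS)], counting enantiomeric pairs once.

In an octahedral complex each vertex has one trans partner and four cis neighbours.
Working through the distinct placements yields 3 geometric isomers: CO mer, F cis; CO mer, F trans; CO fac, F cis.

3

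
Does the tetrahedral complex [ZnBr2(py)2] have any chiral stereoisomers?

All four vertices of a tetrahedron are equivalent and mutually adjacent, so cis/trans isomerism cannot arise.
Only one geometric arrangement is possible.

no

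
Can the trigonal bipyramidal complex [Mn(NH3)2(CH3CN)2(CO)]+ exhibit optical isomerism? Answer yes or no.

yes

In a trigonal bipyramid the two axial positions differ from the three equatorial ones.
Exhaustive case analysis gives 5 geometric isomers.
One of these lacks any improper symmetry element and so occurs as an enantiomeric pair, giving 5 + 1 = 6 stereoisomers in total.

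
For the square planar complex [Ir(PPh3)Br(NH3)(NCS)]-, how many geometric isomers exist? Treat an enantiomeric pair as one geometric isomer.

3

In a square planar complex each vertex has one trans partner and two cis neighbours.
The distinct arrangements are (3 in all): (Br/NH3 trans, NCS/PPh3 trans); (Br/PPh3 trans, NCS/NH3 trans); (Br/NCS trans, NH3/PPh3 trans).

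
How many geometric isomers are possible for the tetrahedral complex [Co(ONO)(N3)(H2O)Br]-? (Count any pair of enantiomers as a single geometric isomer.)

Only one geometric arrangement is possible; it has no improper symmetry element, so it exists as a pair of enantiomers (2 stereoisomers).

1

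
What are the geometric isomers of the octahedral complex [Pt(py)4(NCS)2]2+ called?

There are 2 geometric isomers: NCS trans; NCS cis.

cis and trans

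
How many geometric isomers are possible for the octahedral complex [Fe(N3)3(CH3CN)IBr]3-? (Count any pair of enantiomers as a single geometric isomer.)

In an octahedral complex each vertex has one trans partner and four cis neighbours.
Systematic placement gives 4 geometric isomers: N3 mer (3 arrangements); N3 fac (chiral).

4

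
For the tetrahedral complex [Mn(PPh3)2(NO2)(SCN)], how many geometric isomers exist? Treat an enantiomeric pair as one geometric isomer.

1

In a tetrahedral complex all four positions are equivalent and every pair of ligands is adjacent — there is no cis/trans distinction.
Only one geometric arrangement is possible.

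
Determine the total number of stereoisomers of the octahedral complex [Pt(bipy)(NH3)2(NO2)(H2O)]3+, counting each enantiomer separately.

6

The six octahedral sites form three mutually perpendicular trans pairs.
Each bipy is bidentate and must span two cis positions.
Working through the distinct placements yields 4 geometric isomers: NH3 cis (3 arrangements, 2 chiral); NH3 trans.
Of these, 2 lack any improper symmetry element and so occur as enantiomeric pairs, giving 4 + 2 = 6 stereoisomers in total.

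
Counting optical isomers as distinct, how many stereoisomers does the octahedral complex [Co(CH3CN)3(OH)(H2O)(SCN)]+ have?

The six octahedral sites form three mutually perpendicular trans pairs.
There are 4 geometric isomers: CH3CN mer (3 arrangements); CH3CN fac (chiral).
One of these lacks any improper symmetry element and so occurs as an enantiomeric pair, giving 4 + 1 = 5 stereoisomers in total.

5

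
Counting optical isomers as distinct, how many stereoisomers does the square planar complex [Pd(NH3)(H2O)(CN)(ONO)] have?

3

There are 3 geometric isomers: (CN/NH3 trans, H2O/ONO trans); (CN/ONO trans, H2O/NH3 trans); (CN/H2O trans, NH3/ONO trans).
Each arrangement has an internal mirror plane or centre of symmetry, so none is chiral.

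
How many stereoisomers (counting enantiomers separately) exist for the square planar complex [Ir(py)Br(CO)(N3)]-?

3

In a square planar complex each vertex has one trans partner and two cis neighbours.
There are 3 geometric isomers: (Br/N3 trans, CO/py trans); (Br/py trans, CO/N3 trans); (Br/CO trans, N3/py trans).
Each arrangement has an internal mirror plane or centre of symmetry, so none is chiral.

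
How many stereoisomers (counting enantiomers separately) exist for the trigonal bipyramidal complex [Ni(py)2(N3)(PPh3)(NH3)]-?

10

A trigonal bipyramid has two axial and three equatorial sites, which are chemically inequivalent.
Placing the ligands in turn and identifying arrangements related by rotation or reflection leaves 7 distinct geometric isomers.
Of these, 3 lack any improper symmetry element and so occur as enantiomeric pairs, giving 7 + 3 = 10 stereoisomers in total.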